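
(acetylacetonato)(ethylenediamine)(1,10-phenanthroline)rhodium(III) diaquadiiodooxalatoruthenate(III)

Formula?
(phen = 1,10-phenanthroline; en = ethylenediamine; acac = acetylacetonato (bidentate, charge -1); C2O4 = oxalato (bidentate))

[Rh(acac)(en)(phen)][Ru(C2O4)(H2O)2I2]2

Cation [Rh…]: ligand charges -1, Rh(III) ⇒ ion charge 2+.
Anion [Ru…]: ligand charges -4, Ru(III) ⇒ ion charge 1−.
One 2+ cation requires 2 of the 1− anion.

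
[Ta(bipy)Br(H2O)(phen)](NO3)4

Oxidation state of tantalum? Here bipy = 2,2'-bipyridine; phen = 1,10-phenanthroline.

+5

4 nitrate outside the brackets (-1 each) → the complex ion is 4+.
Ligand charges: 1×bipy neutral; 1×phen neutral; 1×Br = -1; 1×H2O neutral; sum -1.
Ta + (-1) = 4+ ⇒ Ta is +5.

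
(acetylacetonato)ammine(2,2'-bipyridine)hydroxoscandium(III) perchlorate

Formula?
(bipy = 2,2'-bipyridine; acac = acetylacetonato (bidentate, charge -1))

Ligands: 1 ammine (NH3, neutral), 1 2,2'-bipyridine (bipy, neutral), 1 acetylacetonato (acac, -1), 1 hydroxo (OH, -1). Ligand charge sum = -2.
Charge balance with perchlorate (-1) requires 1 complex ion per 1 perchlorate.

[Sc(acac)(bipy)(NH3)(OH)]ClO4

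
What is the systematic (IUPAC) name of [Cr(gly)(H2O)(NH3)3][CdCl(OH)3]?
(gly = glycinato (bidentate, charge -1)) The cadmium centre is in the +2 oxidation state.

Both ions are complex: the cation is named first with the plain metal name, the anion second with the -ate form; each ion's ligands are alphabetised independently.
Cd is given as +2; the anion's ligand charges sum to -4, so the complex anion is 2−.
A 1:1 salt means the cation carries the equal and opposite charge, 2+.
Cation: ligand charges sum to -1; for the ion to be 2+, Cr = +3.

triammineaqua(glycinato)chromium(III) chlorotrihydroxocadmate(II)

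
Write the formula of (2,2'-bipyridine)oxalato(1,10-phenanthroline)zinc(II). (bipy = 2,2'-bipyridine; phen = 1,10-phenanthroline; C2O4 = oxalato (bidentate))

[Zn(bipy)(C2O4)(phen)]

Ligands: 1 2,2'-bipyridine (bipy, neutral), 1 1,10-phenanthroline (phen, neutral), 1 oxalato (C2O4, -2). Ligand charge sum = -2.
With Zn in oxidation state +2, the complex ion is [Zn...].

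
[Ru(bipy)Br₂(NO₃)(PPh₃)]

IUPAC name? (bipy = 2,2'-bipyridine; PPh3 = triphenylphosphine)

There is no counter-ion, so the complex is neutral overall.
Ligand charges: 1×nitrato (-1 each), 1×2,2'-bipyridine (neutral), 2×bromo (-1 each), 1×triphenylphosphine (neutral); total -3. So Ru + (-3) = 0, giving Ru = +3.
Ligands are named alphabetically: bipyridine before bromo before nitrato before triphenylphosphine.

(2,2'-bipyridine)dibromonitrato(triphenylphosphine)ruthenium(III)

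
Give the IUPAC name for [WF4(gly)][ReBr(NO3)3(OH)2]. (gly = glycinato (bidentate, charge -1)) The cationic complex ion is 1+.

tetrafluoro(glycinato)tungsten(VI) bromodihydroxotrinitratorhenate(V)

The complex cation is given as 1+; its ligand charges sum to -5, so W = +6.
A 1:1 salt means the anion carries the equal and opposite charge, 1−.
Anion: ligand charges sum to -6; for the ion to be 1−, Re = +5.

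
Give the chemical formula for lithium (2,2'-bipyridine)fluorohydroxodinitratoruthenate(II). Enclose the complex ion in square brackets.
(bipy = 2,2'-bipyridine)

Li2[Ru(bipy)F(NO3)2(OH)]

Ligands: 1 hydroxo (OH, -1), 1 fluoro (F, -1), 1 2,2'-bipyridine (bipy, neutral), 2 nitrato (NO3, -1). Ligand charge sum = -4.
With Ru in oxidation state +2, the complex ion is [Ru...]^2−.
Charge balance with lithium (+1) requires 1 complex ion per 2 lithium.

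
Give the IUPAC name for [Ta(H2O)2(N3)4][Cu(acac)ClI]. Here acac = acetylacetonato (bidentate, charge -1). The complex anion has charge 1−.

diaquatetraazidotantalum(V) (acetylacetonato)chloroiodocuprate(II)

The complex anion is given as 1−; its ligand charges sum to -3, so Cu = +2.
A 1:1 salt means the cation carries the equal and opposite charge, 1+.
Cation: ligand charges sum to -4; for the ion to be 1+, Ta = +5.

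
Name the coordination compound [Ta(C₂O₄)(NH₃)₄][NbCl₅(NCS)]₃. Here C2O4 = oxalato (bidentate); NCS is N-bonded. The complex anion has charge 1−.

Both ions are complex: the cation is named first with the plain metal name, the anion second with the -ate form; each ion's ligands are alphabetised independently.
The complex anion is given as 1−; its ligand charges sum to -6, so Nb = +5.
With 3 anions per cation, the cation must be 3×1 = 3+.
Cation: ligand charges sum to -2; for the ion to be 3+, Ta = +5.

tetraammineoxalatotantalum(V) pentachloroisothiocyanatoniobate(V)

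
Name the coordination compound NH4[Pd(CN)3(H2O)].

The 1 ammonium counter-ion carries a total charge of +1, so each complex ion is 1−.
Ligand charges: 1×aqua (neutral), 3×cyano (-1 each); total -3. So Pd + (-3) = 1−, giving Pd = +2.
Ligands are named alphabetically: aqua before cyano.
The complex ion is anionic, so palladium takes the -ate form palladate(II).

ammonium aquatricyanopalladate(II)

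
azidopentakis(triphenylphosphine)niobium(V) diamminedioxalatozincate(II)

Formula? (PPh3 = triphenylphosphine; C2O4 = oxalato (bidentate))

Cation [Nb…]: ligand charges -1, Nb(V) ⇒ ion charge 4+.
Anion [Zn…]: ligand charges -4, Zn(II) ⇒ ion charge 2−.

[Nb(N3)(PPh3)5][Zn(C2O4)2(NH3)2]2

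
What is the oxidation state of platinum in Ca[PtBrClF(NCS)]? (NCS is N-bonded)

1 calcium outside the brackets (+2 each) → the complex ion is 2−.
Ligand charges: 1×Cl = -1; 1×NCS = -1; 1×Br = -1; 1×F = -1; sum -4.
Pt + (-4) = 2− ⇒ Pt is +2.

+2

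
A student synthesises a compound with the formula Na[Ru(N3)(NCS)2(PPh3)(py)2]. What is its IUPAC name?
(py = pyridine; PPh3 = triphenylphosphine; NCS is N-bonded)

sodium azidodiisothiocyanatobis(pyridine)(triphenylphosphine)ruthenate(II)

The 1 sodium counter-ion carries a total charge of +1, so each complex ion is 1−.
Ligand charges: 1×azido (-1 each), 2×pyridine (neutral), 1×triphenylphosphine (neutral), 2×isothiocyanato (-1 each); total -3. So Ru + (-3) = 1−, giving Ru = +2.
Ligands are named alphabetically: azido before isothiocyanato before pyridine before triphenylphosphine.
The complex ion is anionic, so ruthenium takes the -ate form ruthenate(II).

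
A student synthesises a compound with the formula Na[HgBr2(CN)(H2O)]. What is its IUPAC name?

sodium aquadibromocyanomercurate(II)

The 1 sodium counter-ion carries a total charge of +1, so each complex ion is 1−.
Ligand charges: 1×cyano (-1 each), 2×bromo (-1 each), 1×aqua (neutral); total -3. So Hg + (-3) = 1−, giving Hg = +2.
The complex ion is anionic, so mercury takes the -ate form mercurate(II).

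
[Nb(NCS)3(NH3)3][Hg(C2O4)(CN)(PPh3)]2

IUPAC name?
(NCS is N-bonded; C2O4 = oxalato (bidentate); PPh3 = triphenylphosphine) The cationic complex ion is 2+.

Both ions are complex: the cation is named first with the plain metal name, the anion second with the -ate form; each ion's ligands are alphabetised independently.
The complex cation is given as 2+; its ligand charges sum to -3, so Nb = +5.
With 2 anions per cation, each anion must be 2/2 = 1−.
Anion: ligand charges sum to -3; for the ion to be 1−, Hg = +2.

triamminetriisothiocyanatoniobium(V) cyanooxalato(triphenylphosphine)mercurate(II)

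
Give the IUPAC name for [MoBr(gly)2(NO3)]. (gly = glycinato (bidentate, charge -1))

bromobis(glycinato)nitratomolybdenum(IV)

There is no counter-ion, so the complex is neutral overall.
Ligand charges: 1×nitrato (-1 each), 1×bromo (-1 each), 2×glycinato (-1 each); total -4. So Mo + (-4) = 0, giving Mo = +4.
Ligands are named alphabetically: bromo before glycinato before nitrato.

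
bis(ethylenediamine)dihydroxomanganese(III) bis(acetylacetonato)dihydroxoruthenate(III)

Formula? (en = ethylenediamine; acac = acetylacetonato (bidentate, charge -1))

Cation [Mn…]: ligand charges -2, Mn(III) ⇒ ion charge 1+.
Anion [Ru…]: ligand charges -4, Ru(III) ⇒ ion charge 1−.
One 1+ cation balances one 1− anion.

[Mn(en)2(OH)2][Ru(acac)2(OH)2]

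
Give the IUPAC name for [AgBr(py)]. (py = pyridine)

There is no counter-ion, so the complex is neutral overall.
Ligand charges: 1×pyridine (neutral), 1×bromo (-1 each); total -1. So Ag + (-1) = 0, giving Ag = +1.
Ligands are named alphabetically: bromo before pyridine.

bromo(pyridine)silver(I)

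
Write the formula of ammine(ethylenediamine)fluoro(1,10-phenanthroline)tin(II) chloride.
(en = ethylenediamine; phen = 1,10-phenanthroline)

[Sn(en)F(NH3)(phen)]Cl

Ligands: 1 ethylenediamine (en, neutral), 1 fluoro (F, -1), 1 ammine (NH3, neutral), 1 1,10-phenanthroline (phen, neutral). Ligand charge sum = -1.
Charge balance with chloride (-1) requires 1 complex ion per 1 chloride.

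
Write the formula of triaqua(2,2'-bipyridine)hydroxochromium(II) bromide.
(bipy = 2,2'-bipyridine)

[Cr(bipy)(H2O)3(OH)]Br

Ligands: 3 aqua (H2O, neutral), 1 hydroxo (OH, -1), 1 2,2'-bipyridine (bipy, neutral). Ligand charge sum = -1.
With Cr in oxidation state +2, the complex ion is [Cr...]^1+.
Charge balance with bromide (-1) requires 1 complex ion per 1 bromide.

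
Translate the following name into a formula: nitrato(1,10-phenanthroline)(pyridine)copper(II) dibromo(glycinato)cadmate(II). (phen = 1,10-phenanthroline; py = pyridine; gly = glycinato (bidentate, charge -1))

[Cu(NO3)(phen)(py)][CdBr2(gly)]

Cation [Cu…]: ligand charges -1, Cu(II) ⇒ ion charge 1+.
Anion [Cd…]: ligand charges -3, Cd(II) ⇒ ion charge 1−.
One 1+ cation balances one 1− anion.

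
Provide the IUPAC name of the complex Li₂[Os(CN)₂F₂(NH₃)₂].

lithium diamminedicyanodifluoroosmate(II)

The 2 lithium counter-ions carry a total charge of +2, so each complex ion is 2−.
Ligand charges: 2×cyano (-1 each), 2×ammine (neutral), 2×fluoro (-1 each); total -4. So Os + (-4) = 2−, giving Os = +2.
The complex ion is anionic, so osmium takes the -ate form osmate(II).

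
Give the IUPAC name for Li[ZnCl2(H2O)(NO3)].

The 1 lithium counter-ion carries a total charge of +1, so each complex ion is 1−.
Ligand charges: 1×aqua (neutral), 2×chloro (-1 each), 1×nitrato (-1 each); total -3. So Zn + (-3) = 1−, giving Zn = +2.
Ligands are named alphabetically: aqua before chloro before nitrato.
The complex ion is anionic, so zinc takes the -ate form zincate(II).

lithium aquadichloronitratozincate(II)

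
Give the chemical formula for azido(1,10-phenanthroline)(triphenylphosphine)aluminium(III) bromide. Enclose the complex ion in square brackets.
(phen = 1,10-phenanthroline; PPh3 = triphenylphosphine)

[Al(N3)(phen)(PPh3)]Br2

Ligands: 1 1,10-phenanthroline (phen, neutral), 1 azido (N3, -1), 1 triphenylphosphine (PPh3, neutral). Ligand charge sum = -1.
With Al in oxidation state +3, the complex ion is [Al...]^2+.
Charge balance with bromide (-1) requires 1 complex ion per 2 bromide.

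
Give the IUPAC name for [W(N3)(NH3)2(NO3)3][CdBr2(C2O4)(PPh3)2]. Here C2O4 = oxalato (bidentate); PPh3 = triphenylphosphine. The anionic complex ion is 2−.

The complex anion is given as 2−; its ligand charges sum to -4, so Cd = +2.
A 1:1 salt means the cation carries the equal and opposite charge, 2+.
Cation: ligand charges sum to -4; for the ion to be 2+, W = +6.

diammineazidotrinitratotungsten(VI) dibromooxalatobis(triphenylphosphine)cadmate(II)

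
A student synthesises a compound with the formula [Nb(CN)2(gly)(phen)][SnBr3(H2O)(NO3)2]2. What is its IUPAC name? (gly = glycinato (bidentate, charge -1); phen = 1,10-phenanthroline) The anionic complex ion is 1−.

dicyano(glycinato)(1,10-phenanthroline)niobium(V) aquatribromodinitratostannate(IV)

Both ions are complex: the cation is named first with the plain metal name, the anion second with the -ate form; each ion's ligands are alphabetised independently.
The complex anion is given as 1−; its ligand charges sum to -5, so Sn = +4.
With 2 anions per cation, the cation must be 2×1 = 2+.
Cation: ligand charges sum to -3; for the ion to be 2+, Nb = +5.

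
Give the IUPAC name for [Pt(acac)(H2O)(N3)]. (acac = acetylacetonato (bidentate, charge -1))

There is no counter-ion, so the complex is neutral overall.
Ligand charges: 1×aqua (neutral), 1×acetylacetonato (-1 each), 1×azido (-1 each); total -2. So Pt + (-2) = 0, giving Pt = +2.
Ligands are named alphabetically: acetylacetonato before aqua before azido.

(acetylacetonato)aquaazidoplatinum(II)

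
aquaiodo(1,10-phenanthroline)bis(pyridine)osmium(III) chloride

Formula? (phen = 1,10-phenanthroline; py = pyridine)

[Os(H2O)I(phen)(py)2]Cl2

Ligands: 1 iodo (I, -1), 1 1,10-phenanthroline (phen, neutral), 1 aqua (H2O, neutral), 2 pyridine (py, neutral). Ligand charge sum = -1.
With Os in oxidation state +3, the complex ion is [Os...]^2+.
Charge balance with chloride (-1) requires 1 complex ion per 2 chloride.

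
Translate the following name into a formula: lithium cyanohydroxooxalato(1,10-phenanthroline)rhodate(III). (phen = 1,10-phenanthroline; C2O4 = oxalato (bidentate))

Li[Rh(C2O4)(CN)(OH)(phen)]

Ligands: 1 1,10-phenanthroline (phen, neutral), 1 hydroxo (OH, -1), 1 cyano (CN, -1), 1 oxalato (C2O4, -2). Ligand charge sum = -4.
Charge balance with lithium (+1) requires 1 complex ion per 1 lithium.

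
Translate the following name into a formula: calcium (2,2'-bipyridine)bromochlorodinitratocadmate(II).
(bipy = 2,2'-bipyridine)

Ca[Cd(bipy)BrCl(NO3)2]

Ligands: 1 2,2'-bipyridine (bipy, neutral), 2 nitrato (NO3, -1), 1 chloro (Cl, -1), 1 bromo (Br, -1). Ligand charge sum = -4.
With Cd in oxidation state +2, the complex ion is [Cd...]^2−.
Charge balance with calcium (+2) requires 1 complex ion per 1 calcium.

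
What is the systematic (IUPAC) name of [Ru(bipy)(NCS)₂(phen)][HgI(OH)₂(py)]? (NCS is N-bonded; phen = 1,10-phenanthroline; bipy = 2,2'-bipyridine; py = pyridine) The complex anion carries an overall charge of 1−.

The complex anion is given as 1−; its ligand charges sum to -3, so Hg = +2.
A 1:1 salt means the cation carries the equal and opposite charge, 1+.
Cation: ligand charges sum to -2; for the ion to be 1+, Ru = +3.

(2,2'-bipyridine)diisothiocyanato(1,10-phenanthroline)ruthenium(III) dihydroxoiodo(pyridine)mercurate(II)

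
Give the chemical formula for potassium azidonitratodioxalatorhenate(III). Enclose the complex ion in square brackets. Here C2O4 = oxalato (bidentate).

K3[Re(C2O4)2(N3)(NO3)]

Ligands: 2 oxalato (C2O4, -2), 1 azido (N3, -1), 1 nitrato (NO3, -1). Ligand charge sum = -6.
With Re in oxidation state +3, the complex ion is [Re...]^3−.
Charge balance with potassium (+1) requires 1 complex ion per 3 potassium.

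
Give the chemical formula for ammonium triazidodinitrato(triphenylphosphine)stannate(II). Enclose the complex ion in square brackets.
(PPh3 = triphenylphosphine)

(NH4)3[Sn(N3)3(NO3)2(PPh3)]

Ligands: 3 azido (N3, -1), 2 nitrato (NO3, -1), 1 triphenylphosphine (PPh3, neutral). Ligand charge sum = -5.
Charge balance with ammonium (+1) requires 1 complex ion per 3 ammonium.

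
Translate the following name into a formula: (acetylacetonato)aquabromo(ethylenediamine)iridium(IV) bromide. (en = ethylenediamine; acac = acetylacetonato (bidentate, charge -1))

[Ir(acac)Br(en)(H2O)]Br2

Ligands: 1 ethylenediamine (en, neutral), 1 aqua (H2O, neutral), 1 acetylacetonato (acac, -1), 1 bromo (Br, -1). Ligand charge sum = -2.
Charge balance with bromide (-1) requires 1 complex ion per 2 bromide.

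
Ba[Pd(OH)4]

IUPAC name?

barium tetrahydroxopalladate(II)

The 1 barium counter-ion carries a total charge of +2, so each complex ion is 2−.
Ligand charges: 4×hydroxo (-1 each); total -4. So Pd + (-4) = 2−, giving Pd = +2.
The complex ion is anionic, so palladium takes the -ate form palladate(II).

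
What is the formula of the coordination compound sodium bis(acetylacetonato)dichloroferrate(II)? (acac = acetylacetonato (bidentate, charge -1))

Na2[Fe(acac)2Cl2]

Ligands: 2 acetylacetonato (acac, -1), 2 chloro (Cl, -1). Ligand charge sum = -4.
With Fe in oxidation state +2, the complex ion is [Fe...]^2−.
Charge balance with sodium (+1) requires 1 complex ion per 2 sodium.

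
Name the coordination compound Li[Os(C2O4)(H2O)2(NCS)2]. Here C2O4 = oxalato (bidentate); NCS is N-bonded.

lithium diaquadiisothiocyanatooxalatoosmate(III)

The 1 lithium counter-ion carries a total charge of +1, so each complex ion is 1−.
Ligand charges: 1×oxalato (-2 each), 2×aqua (neutral), 2×isothiocyanato (-1 each); total -4. So Os + (-4) = 1−, giving Os = +3.
Ligands are named alphabetically: aqua before isothiocyanato before oxalato.
The complex ion is anionic, so osmium takes the -ate form osmate(III).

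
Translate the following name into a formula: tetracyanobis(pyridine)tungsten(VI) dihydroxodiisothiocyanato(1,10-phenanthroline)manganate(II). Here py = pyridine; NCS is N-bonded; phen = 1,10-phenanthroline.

Cation [W…]: ligand charges -4, W(VI) ⇒ ion charge 2+.
Anion [Mn…]: ligand charges -4, Mn(II) ⇒ ion charge 2−.

[W(CN)4(py)2][Mn(NCS)2(OH)2(phen)]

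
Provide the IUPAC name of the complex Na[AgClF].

The 1 sodium counter-ion carries a total charge of +1, so each complex ion is 1−.
Ligand charges: 1×fluoro (-1 each), 1×chloro (-1 each); total -2. So Ag + (-2) = 1−, giving Ag = +1.
The complex ion is anionic, so silver takes the -ate form argentate(I).

sodium chlorofluoroargentate(I)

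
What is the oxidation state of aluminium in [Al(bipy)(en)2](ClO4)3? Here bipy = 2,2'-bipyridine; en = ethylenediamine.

3 perchlorate outside the brackets (-1 each) → the complex ion is 3+.
Ligand charges: 1×bipy neutral; 2×en neutral; sum 0.
Al + (0) = 3+ ⇒ Al is +3.

+3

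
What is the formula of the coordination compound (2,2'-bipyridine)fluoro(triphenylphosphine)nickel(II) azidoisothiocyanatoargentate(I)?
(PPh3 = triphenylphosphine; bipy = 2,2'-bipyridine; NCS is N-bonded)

Cation [Ni…]: ligand charges -1, Ni(II) ⇒ ion charge 1+.
Anion [Ag…]: ligand charges -2, Ag(I) ⇒ ion charge 1−.
One 1+ cation balances one 1− anion.

[Ni(bipy)F(PPh3)][Ag(N3)(NCS)]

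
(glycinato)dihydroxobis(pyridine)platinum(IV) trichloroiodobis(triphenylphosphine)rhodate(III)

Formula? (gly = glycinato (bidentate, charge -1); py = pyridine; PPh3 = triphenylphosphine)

[Pt(gly)(OH)2(py)2][RhCl3I(PPh3)2]

Cation [Pt…]: ligand charges -3, Pt(IV) ⇒ ion charge 1+.
Anion [Rh…]: ligand charges -4, Rh(III) ⇒ ion charge 1−.
One 1+ cation balances one 1− anion.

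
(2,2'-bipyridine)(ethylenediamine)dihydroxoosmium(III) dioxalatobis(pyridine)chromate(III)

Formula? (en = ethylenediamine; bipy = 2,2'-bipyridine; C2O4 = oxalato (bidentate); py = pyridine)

Cation [Os…]: ligand charges -2, Os(III) ⇒ ion charge 1+.
Anion [Cr…]: ligand charges -4, Cr(III) ⇒ ion charge 1−.

[Os(bipy)(en)(OH)2][Cr(C2O4)2(py)2]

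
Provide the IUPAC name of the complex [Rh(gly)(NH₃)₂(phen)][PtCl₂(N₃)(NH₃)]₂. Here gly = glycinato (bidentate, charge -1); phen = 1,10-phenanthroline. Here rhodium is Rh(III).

diammine(glycinato)(1,10-phenanthroline)rhodium(III) ammineazidodichloroplatinate(II)

Both ions are complex: the cation is named first with the plain metal name, the anion second with the -ate form; each ion's ligands are alphabetised independently.
Rh is given as +3; the cation's ligand charges sum to -1, so the complex cation is 2+.
With 2 anions per cation, each anion must be 2/2 = 1−.
Anion: ligand charges sum to -3; for the ion to be 1−, Pt = +2.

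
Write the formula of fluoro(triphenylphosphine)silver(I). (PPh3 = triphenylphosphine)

Ligands: 1 triphenylphosphine (PPh3, neutral), 1 fluoro (F, -1). Ligand charge sum = -1.
With Ag in oxidation state +1, the complex ion is [Ag...].

[AgF(PPh3)]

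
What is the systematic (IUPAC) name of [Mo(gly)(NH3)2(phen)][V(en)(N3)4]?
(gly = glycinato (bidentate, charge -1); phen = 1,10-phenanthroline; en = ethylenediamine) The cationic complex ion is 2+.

The complex cation is given as 2+; its ligand charges sum to -1, so Mo = +3.
A 1:1 salt means the anion carries the equal and opposite charge, 2−.
Anion: ligand charges sum to -4; for the ion to be 2−, V = +2.

diammine(glycinato)(1,10-phenanthroline)molybdenum(III) tetraazido(ethylenediamine)vanadate(II)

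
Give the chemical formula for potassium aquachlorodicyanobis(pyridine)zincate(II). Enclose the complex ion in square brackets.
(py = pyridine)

K[ZnCl(CN)2(H2O)(py)2]

Ligands: 2 pyridine (py, neutral), 2 cyano (CN, -1), 1 aqua (H2O, neutral), 1 chloro (Cl, -1). Ligand charge sum = -3.
Charge balance with potassium (+1) requires 1 complex ion per 1 potassium.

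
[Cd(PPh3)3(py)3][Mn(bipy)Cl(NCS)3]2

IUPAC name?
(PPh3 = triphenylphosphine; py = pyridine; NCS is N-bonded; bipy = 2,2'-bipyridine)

Both ions are complex: the cation is named first with the plain metal name, the anion second with the -ate form; each ion's ligands are alphabetised independently.
Cadmium is always +2 in its complexes; the cation's ligand charges sum to 0, so the complex cation is 2+.
With 2 anions per cation, each anion must be 2/2 = 1−.
Anion: ligand charges sum to -4; for the ion to be 1−, Mn = +3.

tris(pyridine)tris(triphenylphosphine)cadmium(II) (2,2'-bipyridine)chlorotriisothiocyanatomanganate(III)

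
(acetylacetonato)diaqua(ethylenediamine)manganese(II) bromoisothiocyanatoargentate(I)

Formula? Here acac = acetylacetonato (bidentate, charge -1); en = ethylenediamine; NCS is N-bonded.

[Mn(acac)(en)(H2O)2][AgBr(NCS)]

Cation [Mn…]: ligand charges -1, Mn(II) ⇒ ion charge 1+.
Anion [Ag…]: ligand charges -2, Ag(I) ⇒ ion charge 1−.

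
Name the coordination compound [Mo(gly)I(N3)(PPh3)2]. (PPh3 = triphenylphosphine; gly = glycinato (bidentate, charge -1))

There is no counter-ion, so the complex is neutral overall.
Ligand charges: 2×triphenylphosphine (neutral), 1×azido (-1 each), 1×glycinato (-1 each), 1×iodo (-1 each); total -3. So Mo + (-3) = 0, giving Mo = +3.
Ligands are named alphabetically: azido before glycinato before iodo before triphenylphosphine.

azido(glycinato)iodobis(triphenylphosphine)molybdenum(III)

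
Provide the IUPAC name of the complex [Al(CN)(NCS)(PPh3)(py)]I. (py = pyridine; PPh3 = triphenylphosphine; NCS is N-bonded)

The 1 iodide counter-ion carries a total charge of -1, so each complex ion is 1+.
Ligand charges: 1×cyano (-1 each), 1×pyridine (neutral), 1×triphenylphosphine (neutral), 1×isothiocyanato (-1 each); total -2. So Al + (-2) = 1+, giving Al = +3.
Ligands are named alphabetically: cyano before isothiocyanato before pyridine before triphenylphosphine.

cyanoisothiocyanato(pyridine)(triphenylphosphine)aluminium(III) iodide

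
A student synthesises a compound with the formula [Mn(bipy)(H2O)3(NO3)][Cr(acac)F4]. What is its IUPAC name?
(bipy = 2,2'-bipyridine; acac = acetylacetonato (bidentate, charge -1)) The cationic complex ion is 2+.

Both ions are complex: the cation is named first with the plain metal name, the anion second with the -ate form; each ion's ligands are alphabetised independently.
The complex cation is given as 2+; its ligand charges sum to -1, so Mn = +3.
A 1:1 salt means the anion carries the equal and opposite charge, 2−.
Anion: ligand charges sum to -5; for the ion to be 2−, Cr = +3.

triaqua(2,2'-bipyridine)nitratomanganese(III) (acetylacetonato)tetrafluorochromate(III)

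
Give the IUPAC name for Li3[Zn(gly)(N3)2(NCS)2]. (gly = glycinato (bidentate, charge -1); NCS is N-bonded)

The 3 lithium counter-ions carry a total charge of +3, so each complex ion is 3−.
Ligand charges: 1×glycinato (-1 each), 2×isothiocyanato (-1 each), 2×azido (-1 each); total -5. So Zn + (-5) = 3−, giving Zn = +2.
Ligands are named alphabetically: azido before glycinato before isothiocyanato.
The complex ion is anionic, so zinc takes the -ate form zincate(II).

lithium diazido(glycinato)diisothiocyanatozincate(II)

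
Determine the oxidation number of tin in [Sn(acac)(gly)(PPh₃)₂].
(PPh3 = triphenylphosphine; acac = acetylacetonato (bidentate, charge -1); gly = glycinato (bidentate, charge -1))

+2

No counter-ion: the bracketed complex is neutral.
Ligand charges: 2×PPh3 neutral; 1×acac = -1; 1×gly = -1; sum -2.
Sn + (-2) = 0 ⇒ Sn is +2.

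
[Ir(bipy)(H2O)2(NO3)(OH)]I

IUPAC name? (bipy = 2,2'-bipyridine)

diaqua(2,2'-bipyridine)hydroxonitratoiridium(III) iodide

The 1 iodide counter-ion carries a total charge of -1, so each complex ion is 1+.
Ligand charges: 1×hydroxo (-1 each), 1×2,2'-bipyridine (neutral), 2×aqua (neutral), 1×nitrato (-1 each); total -2. So Ir + (-2) = 1+, giving Ir = +3.
Ligands are named alphabetically: aqua before bipyridine before hydroxo before nitrato.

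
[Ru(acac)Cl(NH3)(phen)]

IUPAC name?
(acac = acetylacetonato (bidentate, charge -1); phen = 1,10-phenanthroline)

There is no counter-ion, so the complex is neutral overall.
Ligand charges: 1×acetylacetonato (-1 each), 1×1,10-phenanthroline (neutral), 1×chloro (-1 each), 1×ammine (neutral); total -2. So Ru + (-2) = 0, giving Ru = +2.
Ligands are named alphabetically: acetylacetonato before ammine before chloro before phenanthroline.

(acetylacetonato)amminechloro(1,10-phenanthroline)ruthenium(II)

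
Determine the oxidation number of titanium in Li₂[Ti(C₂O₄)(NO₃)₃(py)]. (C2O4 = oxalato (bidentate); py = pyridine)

+3

2 lithium outside the brackets (+1 each) → the complex ion is 2−.
Ligand charges: 1×C2O4 = -2; 1×py neutral; 3×NO3 = -3; sum -5.
Ti + (-5) = 2− ⇒ Ti is +3.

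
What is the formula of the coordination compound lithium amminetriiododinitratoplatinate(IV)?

Li[PtI3(NH3)(NO3)2]

Ligands: 2 nitrato (NO3, -1), 3 iodo (I, -1), 1 ammine (NH3, neutral). Ligand charge sum = -5.
Charge balance with lithium (+1) requires 1 complex ion per 1 lithium.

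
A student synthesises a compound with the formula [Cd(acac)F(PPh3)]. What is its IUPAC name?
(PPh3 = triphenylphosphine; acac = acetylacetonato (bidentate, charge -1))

(acetylacetonato)fluoro(triphenylphosphine)cadmium(II)

There is no counter-ion, so the complex is neutral overall.
Ligand charges: 1×fluoro (-1 each), 1×triphenylphosphine (neutral), 1×acetylacetonato (-1 each); total -2. So Cd + (-2) = 0, giving Cd = +2.
Ligands are named alphabetically: acetylacetonato before fluoro before triphenylphosphine.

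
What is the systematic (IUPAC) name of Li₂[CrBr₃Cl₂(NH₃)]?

lithium amminetribromodichlorochromate(III)

The 2 lithium counter-ions carry a total charge of +2, so each complex ion is 2−.
Ligand charges: 3×bromo (-1 each), 1×ammine (neutral), 2×chloro (-1 each); total -5. So Cr + (-5) = 2−, giving Cr = +3.
Ligands are named alphabetically: ammine before bromo before chloro.
The complex ion is anionic, so chromium takes the -ate form chromate(III).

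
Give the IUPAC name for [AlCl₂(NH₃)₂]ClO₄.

The 1 perchlorate counter-ion carries a total charge of -1, so each complex ion is 1+.
Ligand charges: 2×ammine (neutral), 2×chloro (-1 each); total -2. So Al + (-2) = 1+, giving Al = +3.
Ligands are named alphabetically: ammine before chloro.

diamminedichloroaluminium(III) perchlorate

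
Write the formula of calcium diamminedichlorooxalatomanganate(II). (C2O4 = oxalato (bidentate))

Ligands: 2 chloro (Cl, -1), 1 oxalato (C2O4, -2), 2 ammine (NH3, neutral). Ligand charge sum = -4.
With Mn in oxidation state +2, the complex ion is [Mn...]^2−.
Charge balance with calcium (+2) requires 1 complex ion per 1 calcium.

Ca[Mn(C2O4)Cl2(NH3)2]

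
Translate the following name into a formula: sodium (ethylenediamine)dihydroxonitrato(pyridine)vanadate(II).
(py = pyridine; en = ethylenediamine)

Ligands: 1 pyridine (py, neutral), 1 nitrato (NO3, -1), 1 ethylenediamine (en, neutral), 2 hydroxo (OH, -1). Ligand charge sum = -3.
With V in oxidation state +2, the complex ion is [V...]^1−.
Charge balance with sodium (+1) requires 1 complex ion per 1 sodium.

Na[V(en)(NO3)(OH)2(py)]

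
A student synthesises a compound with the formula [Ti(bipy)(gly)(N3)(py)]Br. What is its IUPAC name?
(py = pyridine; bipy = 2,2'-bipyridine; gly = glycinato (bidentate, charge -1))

azido(2,2'-bipyridine)(glycinato)(pyridine)titanium(III) bromide

The 1 bromide counter-ion carries a total charge of -1, so each complex ion is 1+.
Ligand charges: 1×pyridine (neutral), 1×azido (-1 each), 1×2,2'-bipyridine (neutral), 1×glycinato (-1 each); total -2. So Ti + (-2) = 1+, giving Ti = +3.
Ligands are named alphabetically: azido before bipyridine before glycinato before pyridine.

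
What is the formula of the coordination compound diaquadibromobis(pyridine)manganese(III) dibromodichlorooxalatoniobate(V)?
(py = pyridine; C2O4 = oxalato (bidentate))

Cation [Mn…]: ligand charges -2, Mn(III) ⇒ ion charge 1+.
Anion [Nb…]: ligand charges -6, Nb(V) ⇒ ion charge 1−.
One 1+ cation balances one 1− anion.

[MnBr2(H2O)2(py)2][NbBr2(C2O4)Cl2]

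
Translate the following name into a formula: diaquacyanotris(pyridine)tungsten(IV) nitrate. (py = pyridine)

Ligands: 1 cyano (CN, -1), 2 aqua (H2O, neutral), 3 pyridine (py, neutral). Ligand charge sum = -1.
With W in oxidation state +4, the complex ion is [W...]^3+.
Charge balance with nitrate (-1) requires 1 complex ion per 3 nitrate.

[W(CN)(H2O)2(py)3](NO3)3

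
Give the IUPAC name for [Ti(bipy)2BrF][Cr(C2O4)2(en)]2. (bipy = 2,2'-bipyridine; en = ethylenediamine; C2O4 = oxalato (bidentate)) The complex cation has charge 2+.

bis(2,2'-bipyridine)bromofluorotitanium(IV) (ethylenediamine)dioxalatochromate(III)

The complex cation is given as 2+; its ligand charges sum to -2, so Ti = +4.
With 2 anions per cation, each anion must be 2/2 = 1−.
Anion: ligand charges sum to -4; for the ion to be 1−, Cr = +3.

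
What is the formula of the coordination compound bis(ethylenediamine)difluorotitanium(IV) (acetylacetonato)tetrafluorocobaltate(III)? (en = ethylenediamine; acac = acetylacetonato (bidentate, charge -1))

[Ti(en)2F2][Co(acac)F4]

Cation [Ti…]: ligand charges -2, Ti(IV) ⇒ ion charge 2+.
Anion [Co…]: ligand charges -5, Co(III) ⇒ ion charge 2−.
One 2+ cation balances one 2− anion.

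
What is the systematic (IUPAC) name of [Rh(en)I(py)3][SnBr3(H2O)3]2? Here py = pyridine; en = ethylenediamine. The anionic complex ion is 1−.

Both ions are complex: the cation is named first with the plain metal name, the anion second with the -ate form; each ion's ligands are alphabetised independently.
The complex anion is given as 1−; its ligand charges sum to -3, so Sn = +2.
With 2 anions per cation, the cation must be 2×1 = 2+.
Cation: ligand charges sum to -1; for the ion to be 2+, Rh = +3.

(ethylenediamine)iodotris(pyridine)rhodium(III) triaquatribromostannate(II)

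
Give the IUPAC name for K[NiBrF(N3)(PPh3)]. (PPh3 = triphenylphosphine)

The 1 potassium counter-ion carries a total charge of +1, so each complex ion is 1−.
Ligand charges: 1×triphenylphosphine (neutral), 1×bromo (-1 each), 1×fluoro (-1 each), 1×azido (-1 each); total -3. So Ni + (-3) = 1−, giving Ni = +2.
Ligands are named alphabetically: azido before bromo before fluoro before triphenylphosphine.
The complex ion is anionic, so nickel takes the -ate form nickelate(II).

potassium azidobromofluoro(triphenylphosphine)nickelate(II)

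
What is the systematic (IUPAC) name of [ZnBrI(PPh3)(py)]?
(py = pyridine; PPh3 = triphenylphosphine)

There is no counter-ion, so the complex is neutral overall.
Ligand charges: 1×iodo (-1 each), 1×pyridine (neutral), 1×bromo (-1 each), 1×triphenylphosphine (neutral); total -2. So Zn + (-2) = 0, giving Zn = +2.
Ligands are named alphabetically: bromo before iodo before pyridine before triphenylphosphine.

bromoiodo(pyridine)(triphenylphosphine)zinc(II)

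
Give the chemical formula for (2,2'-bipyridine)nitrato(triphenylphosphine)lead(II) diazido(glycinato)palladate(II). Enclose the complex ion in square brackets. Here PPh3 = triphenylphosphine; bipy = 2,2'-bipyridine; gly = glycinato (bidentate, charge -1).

[Pb(bipy)(NO3)(PPh3)][Pd(gly)(N3)2]

Cation [Pb…]: ligand charges -1, Pb(II) ⇒ ion charge 1+.
Anion [Pd…]: ligand charges -3, Pd(II) ⇒ ion charge 1−.
One 1+ cation balances one 1− anion.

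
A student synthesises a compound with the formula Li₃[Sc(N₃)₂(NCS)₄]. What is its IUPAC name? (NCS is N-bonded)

The 3 lithium counter-ions carry a total charge of +3, so each complex ion is 3−.
Ligand charges: 2×azido (-1 each), 4×isothiocyanato (-1 each); total -6. So Sc + (-6) = 3−, giving Sc = +3.
Ligands are named alphabetically: azido before isothiocyanato.
The complex ion is anionic, so scandium takes the -ate form scandate(III).

lithium diazidotetraisothiocyanatoscandate(III)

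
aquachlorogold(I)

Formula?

Ligands: 1 aqua (H2O, neutral), 1 chloro (Cl, -1). Ligand charge sum = -1.
With Au in oxidation state +1, the complex ion is [Au...].

[AuCl(H2O)]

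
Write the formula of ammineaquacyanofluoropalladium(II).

[Pd(CN)F(H2O)(NH3)]

Ligands: 1 aqua (H2O, neutral), 1 fluoro (F, -1), 1 ammine (NH3, neutral), 1 cyano (CN, -1). Ligand charge sum = -2.
With Pd in oxidation state +2, the complex ion is [Pd...].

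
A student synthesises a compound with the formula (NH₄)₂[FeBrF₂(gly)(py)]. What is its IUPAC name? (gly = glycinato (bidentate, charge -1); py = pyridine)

ammonium bromodifluoro(glycinato)(pyridine)ferrate(II)

The 2 ammonium counter-ions carry a total charge of +2, so each complex ion is 2−.
Ligand charges: 1×glycinato (-1 each), 1×pyridine (neutral), 1×bromo (-1 each), 2×fluoro (-1 each); total -4. So Fe + (-4) = 2−, giving Fe = +2.
Ligands are named alphabetically: bromo before fluoro before glycinato before pyridine.
The complex ion is anionic, so iron takes the -ate form ferrate(II).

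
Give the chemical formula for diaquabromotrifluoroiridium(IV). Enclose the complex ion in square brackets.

Ligands: 3 fluoro (F, -1), 2 aqua (H2O, neutral), 1 bromo (Br, -1). Ligand charge sum = -4.
With Ir in oxidation state +4, the complex ion is [Ir...].

[IrBrF3(H2O)2]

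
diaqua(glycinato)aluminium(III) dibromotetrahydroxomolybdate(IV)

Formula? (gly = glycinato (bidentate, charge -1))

[Al(gly)(H2O)2][MoBr2(OH)4]

Cation [Al…]: ligand charges -1, Al(III) ⇒ ion charge 2+.
Anion [Mo…]: ligand charges -6, Mo(IV) ⇒ ion charge 2−.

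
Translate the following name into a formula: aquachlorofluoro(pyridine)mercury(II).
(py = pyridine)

[HgClF(H2O)(py)]

Ligands: 1 fluoro (F, -1), 1 pyridine (py, neutral), 1 aqua (H2O, neutral), 1 chloro (Cl, -1). Ligand charge sum = -2.
With Hg in oxidation state +2, the complex ion is [Hg...].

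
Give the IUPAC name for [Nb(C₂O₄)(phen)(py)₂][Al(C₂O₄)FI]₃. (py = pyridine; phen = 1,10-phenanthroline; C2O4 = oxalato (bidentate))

oxalato(1,10-phenanthroline)bis(pyridine)niobium(V) fluoroiodooxalatoaluminate(III)

Aluminium is always +3 in its complexes; the anion's ligand charges sum to -4, so the complex anion is 1−.
With 3 anions per cation, the cation must be 3×1 = 3+.
Cation: ligand charges sum to -2; for the ion to be 3+, Nb = +5.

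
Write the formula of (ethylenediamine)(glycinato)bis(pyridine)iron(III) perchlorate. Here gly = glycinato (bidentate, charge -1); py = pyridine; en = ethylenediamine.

Ligands: 1 glycinato (gly, -1), 2 pyridine (py, neutral), 1 ethylenediamine (en, neutral). Ligand charge sum = -1.
Charge balance with perchlorate (-1) requires 1 complex ion per 2 perchlorate.

[Fe(en)(gly)(py)2](ClO4)2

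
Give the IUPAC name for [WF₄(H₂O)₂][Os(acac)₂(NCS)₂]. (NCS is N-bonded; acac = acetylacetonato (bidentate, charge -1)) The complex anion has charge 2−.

Both ions are complex: the cation is named first with the plain metal name, the anion second with the -ate form; each ion's ligands are alphabetised independently.
The complex anion is given as 2−; its ligand charges sum to -4, so Os = +2.
A 1:1 salt means the cation carries the equal and opposite charge, 2+.
Cation: ligand charges sum to -4; for the ion to be 2+, W = +6.

diaquatetrafluorotungsten(VI) bis(acetylacetonato)diisothiocyanatoosmate(II)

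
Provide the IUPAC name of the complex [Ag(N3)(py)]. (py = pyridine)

azido(pyridine)silver(I)

There is no counter-ion, so the complex is neutral overall.
Ligand charges: 1×azido (-1 each), 1×pyridine (neutral); total -1. So Ag + (-1) = 0, giving Ag = +1.
Ligands are named alphabetically: azido before pyridine.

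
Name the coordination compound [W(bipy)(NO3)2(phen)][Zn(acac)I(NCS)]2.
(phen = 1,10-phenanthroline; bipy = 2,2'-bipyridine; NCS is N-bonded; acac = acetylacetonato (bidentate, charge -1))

(2,2'-bipyridine)dinitrato(1,10-phenanthroline)tungsten(IV) (acetylacetonato)iodoisothiocyanatozincate(II)

Zinc is always +2 in its complexes; the anion's ligand charges sum to -3, so the complex anion is 1−.
With 2 anions per cation, the cation must be 2×1 = 2+.
Cation: ligand charges sum to -2; for the ion to be 2+, W = +4.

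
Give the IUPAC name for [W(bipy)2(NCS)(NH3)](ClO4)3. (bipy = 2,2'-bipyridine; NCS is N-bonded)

amminebis(2,2'-bipyridine)isothiocyanatotungsten(IV) perchlorate

The 3 perchlorate counter-ions carry a total charge of -3, so each complex ion is 3+.
Ligand charges: 1×ammine (neutral), 2×2,2'-bipyridine (neutral), 1×isothiocyanato (-1 each); total -1. So W + (-1) = 3+, giving W = +4.
Ligands are named alphabetically: ammine before bipyridine before isothiocyanato.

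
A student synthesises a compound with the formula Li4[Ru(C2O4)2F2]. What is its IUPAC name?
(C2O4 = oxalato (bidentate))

lithium difluorodioxalatoruthenate(II)

The 4 lithium counter-ions carry a total charge of +4, so each complex ion is 4−.
Ligand charges: 2×fluoro (-1 each), 2×oxalato (-2 each); total -6. So Ru + (-6) = 4−, giving Ru = +2.
The complex ion is anionic, so ruthenium takes the -ate form ruthenate(II).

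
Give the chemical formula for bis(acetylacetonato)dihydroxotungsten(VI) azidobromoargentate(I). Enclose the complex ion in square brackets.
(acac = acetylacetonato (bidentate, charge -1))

[W(acac)2(OH)2][AgBr(N3)]2

Cation [W…]: ligand charges -4, W(VI) ⇒ ion charge 2+.
Anion [Ag…]: ligand charges -2, Ag(I) ⇒ ion charge 1−.
One 2+ cation requires 2 of the 1− anion.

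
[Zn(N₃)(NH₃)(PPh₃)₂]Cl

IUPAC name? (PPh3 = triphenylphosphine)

The 1 chloride counter-ion carries a total charge of -1, so each complex ion is 1+.
Ligand charges: 2×triphenylphosphine (neutral), 1×ammine (neutral), 1×azido (-1 each); total -1. So Zn + (-1) = 1+, giving Zn = +2.
Ligands are named alphabetically: ammine before azido before triphenylphosphine.

ammineazidobis(triphenylphosphine)zinc(II) chloride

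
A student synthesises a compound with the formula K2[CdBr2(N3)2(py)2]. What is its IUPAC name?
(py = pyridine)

The 2 potassium counter-ions carry a total charge of +2, so each complex ion is 2−.
Ligand charges: 2×azido (-1 each), 2×pyridine (neutral), 2×bromo (-1 each); total -4. So Cd + (-4) = 2−, giving Cd = +2.
Ligands are named alphabetically: azido before bromo before pyridine.
The complex ion is anionic, so cadmium takes the -ate form cadmate(II).

potassium diazidodibromobis(pyridine)cadmate(II)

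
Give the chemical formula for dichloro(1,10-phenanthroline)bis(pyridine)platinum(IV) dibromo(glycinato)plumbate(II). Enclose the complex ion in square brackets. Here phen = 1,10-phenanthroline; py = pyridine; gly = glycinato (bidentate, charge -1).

Cation [Pt…]: ligand charges -2, Pt(IV) ⇒ ion charge 2+.
Anion [Pb…]: ligand charges -3, Pb(II) ⇒ ion charge 1−.
One 2+ cation requires 2 of the 1− anion.

[PtCl2(phen)(py)2][PbBr2(gly)]2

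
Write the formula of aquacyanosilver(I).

[Ag(CN)(H2O)]

Ligands: 1 cyano (CN, -1), 1 aqua (H2O, neutral). Ligand charge sum = -1.
With Ag in oxidation state +1, the complex ion is [Ag...].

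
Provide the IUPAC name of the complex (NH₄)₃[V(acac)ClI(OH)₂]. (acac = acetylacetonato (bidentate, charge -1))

ammonium (acetylacetonato)chlorodihydroxoiodovanadate(II)

The 3 ammonium counter-ions carry a total charge of +3, so each complex ion is 3−.
Ligand charges: 1×acetylacetonato (-1 each), 1×chloro (-1 each), 1×iodo (-1 each), 2×hydroxo (-1 each); total -5. So V + (-5) = 3−, giving V = +2.
Ligands are named alphabetically: acetylacetonato before chloro before hydroxo before iodo.
The complex ion is anionic, so vanadium takes the -ate form vanadate(II).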